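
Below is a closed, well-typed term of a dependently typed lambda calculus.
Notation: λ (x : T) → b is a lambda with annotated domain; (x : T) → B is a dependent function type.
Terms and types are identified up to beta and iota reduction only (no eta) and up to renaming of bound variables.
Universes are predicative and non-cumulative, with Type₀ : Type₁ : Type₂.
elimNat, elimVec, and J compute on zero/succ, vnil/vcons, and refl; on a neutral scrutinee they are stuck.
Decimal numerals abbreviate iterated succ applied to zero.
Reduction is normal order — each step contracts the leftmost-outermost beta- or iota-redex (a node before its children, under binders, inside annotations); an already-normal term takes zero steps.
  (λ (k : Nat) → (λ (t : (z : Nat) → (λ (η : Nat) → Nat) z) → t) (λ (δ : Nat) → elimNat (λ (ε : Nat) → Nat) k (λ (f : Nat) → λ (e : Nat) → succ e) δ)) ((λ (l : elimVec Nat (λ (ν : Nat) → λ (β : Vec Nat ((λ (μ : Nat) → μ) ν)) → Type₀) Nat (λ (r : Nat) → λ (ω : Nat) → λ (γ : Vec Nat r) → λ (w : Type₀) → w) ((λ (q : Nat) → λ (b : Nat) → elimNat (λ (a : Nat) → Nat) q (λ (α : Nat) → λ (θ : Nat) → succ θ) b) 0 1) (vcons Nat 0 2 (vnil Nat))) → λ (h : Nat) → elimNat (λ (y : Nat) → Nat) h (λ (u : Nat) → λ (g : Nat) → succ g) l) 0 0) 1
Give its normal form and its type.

reduced normal form:
  1
the term's type:
  Nat


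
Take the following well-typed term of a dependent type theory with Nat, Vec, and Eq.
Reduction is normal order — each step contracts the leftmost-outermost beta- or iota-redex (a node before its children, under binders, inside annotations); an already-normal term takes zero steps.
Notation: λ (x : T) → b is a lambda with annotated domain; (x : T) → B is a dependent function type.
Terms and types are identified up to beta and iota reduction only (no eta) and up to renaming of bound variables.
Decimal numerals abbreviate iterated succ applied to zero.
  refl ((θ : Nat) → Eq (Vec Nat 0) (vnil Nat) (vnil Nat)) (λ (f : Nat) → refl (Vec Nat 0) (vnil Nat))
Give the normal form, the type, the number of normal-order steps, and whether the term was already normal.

reduced normal form:
  refl ((θ : Nat) → Eq (Vec Nat 0) (vnil Nat) (vnil Nat)) (λ (f : Nat) → refl (Vec Nat 0) (vnil Nat))
the term's type:
  Eq ((θ : Nat) → Eq (Vec Nat 0) (vnil Nat) (vnil Nat)) (λ (f : Nat) → refl (Vec Nat 0) (vnil Nat)) (λ (δ : Nat) → refl (Vec Nat 0) (vnil Nat))
reduction steps (normal order): 0
already normal: yes


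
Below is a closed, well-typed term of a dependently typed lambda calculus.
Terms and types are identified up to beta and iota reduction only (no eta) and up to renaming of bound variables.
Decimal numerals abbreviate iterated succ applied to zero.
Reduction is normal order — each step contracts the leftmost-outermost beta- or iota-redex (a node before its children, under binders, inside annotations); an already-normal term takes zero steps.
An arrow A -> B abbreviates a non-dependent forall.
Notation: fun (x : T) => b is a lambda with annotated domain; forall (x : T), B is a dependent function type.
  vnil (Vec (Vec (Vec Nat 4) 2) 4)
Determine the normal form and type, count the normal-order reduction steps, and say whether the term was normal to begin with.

normal form:
  vnil (Vec (Vec (Vec Nat 4) 2) 4)
type:
  Vec (Vec (Vec (Vec Nat 4) 2) 4) 0
reduction steps (normal order): 0
term was already normal: yes


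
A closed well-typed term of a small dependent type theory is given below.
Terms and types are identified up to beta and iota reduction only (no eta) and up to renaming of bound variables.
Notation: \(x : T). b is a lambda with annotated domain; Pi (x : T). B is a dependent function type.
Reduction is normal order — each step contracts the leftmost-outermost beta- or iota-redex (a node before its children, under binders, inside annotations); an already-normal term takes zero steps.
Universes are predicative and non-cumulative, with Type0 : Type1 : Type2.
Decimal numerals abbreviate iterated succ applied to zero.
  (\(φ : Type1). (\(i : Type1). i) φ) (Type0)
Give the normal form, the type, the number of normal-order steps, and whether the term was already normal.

resulting normal form:
  Type0
inferred type:
  Type1
normal-order step count: 2
term was already normal: no
first redex: a beta-redex


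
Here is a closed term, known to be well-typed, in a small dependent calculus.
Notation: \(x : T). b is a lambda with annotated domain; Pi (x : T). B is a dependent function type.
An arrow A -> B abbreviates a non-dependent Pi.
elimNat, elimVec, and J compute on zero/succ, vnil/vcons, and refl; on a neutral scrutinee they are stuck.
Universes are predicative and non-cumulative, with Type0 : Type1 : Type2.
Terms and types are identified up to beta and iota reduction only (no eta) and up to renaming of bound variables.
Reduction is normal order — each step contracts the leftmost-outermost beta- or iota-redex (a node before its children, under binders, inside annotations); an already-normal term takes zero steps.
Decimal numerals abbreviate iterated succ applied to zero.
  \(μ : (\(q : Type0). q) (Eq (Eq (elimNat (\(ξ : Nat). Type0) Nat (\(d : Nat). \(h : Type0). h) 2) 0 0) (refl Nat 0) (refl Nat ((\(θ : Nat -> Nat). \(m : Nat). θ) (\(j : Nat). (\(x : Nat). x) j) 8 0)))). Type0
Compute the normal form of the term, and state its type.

normal form:
  \(μ : Eq (Eq Nat 0 0) (refl Nat 0) (refl Nat 0)). Type0
inferred type:
  Eq (Eq Nat 0 0) (refl Nat 0) (refl Nat 0) -> Type1
observation: normalization takes exactly 12 steps under the normal-order strategy.


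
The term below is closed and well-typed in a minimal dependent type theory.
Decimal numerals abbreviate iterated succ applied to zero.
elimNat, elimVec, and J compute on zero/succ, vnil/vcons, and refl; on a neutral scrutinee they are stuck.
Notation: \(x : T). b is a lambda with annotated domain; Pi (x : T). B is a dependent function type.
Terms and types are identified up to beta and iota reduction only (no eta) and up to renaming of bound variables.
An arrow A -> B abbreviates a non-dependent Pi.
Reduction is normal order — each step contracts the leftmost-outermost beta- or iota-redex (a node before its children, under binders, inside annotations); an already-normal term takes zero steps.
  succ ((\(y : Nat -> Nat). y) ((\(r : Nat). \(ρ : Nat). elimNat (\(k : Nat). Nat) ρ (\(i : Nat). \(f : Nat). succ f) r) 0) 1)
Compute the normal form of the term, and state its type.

resulting normal form:
  2
type:
  Nat
observation: 4 normal-order steps normalize the term, beginning with a beta-redex.


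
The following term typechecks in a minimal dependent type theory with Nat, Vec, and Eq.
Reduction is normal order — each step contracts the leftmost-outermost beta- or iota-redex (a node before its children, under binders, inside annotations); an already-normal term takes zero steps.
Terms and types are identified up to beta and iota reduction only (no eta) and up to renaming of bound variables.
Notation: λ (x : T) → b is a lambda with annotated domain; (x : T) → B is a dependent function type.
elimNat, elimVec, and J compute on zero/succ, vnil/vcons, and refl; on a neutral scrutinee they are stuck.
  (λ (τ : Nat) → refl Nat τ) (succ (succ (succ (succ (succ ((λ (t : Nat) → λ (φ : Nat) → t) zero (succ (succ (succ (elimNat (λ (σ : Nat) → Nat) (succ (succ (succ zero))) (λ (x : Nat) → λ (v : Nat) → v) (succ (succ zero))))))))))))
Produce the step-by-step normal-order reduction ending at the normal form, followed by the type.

reduction (normal order):
  (λ (τ : Nat) → refl Nat τ) (succ (succ (succ (succ (succ ((λ (t : Nat) → λ (φ : Nat) → t) zero (succ (succ (succ (elimNat (λ (σ : Nat) → Nat) (succ (succ (succ zero))) (λ (x : Nat) → λ (v : Nat) → v) (succ (succ zero))))))))))))
  ~> refl Nat (succ (succ (succ (succ (succ ((λ (τ : Nat) → λ (t : Nat) → τ) zero (succ (succ (succ (elimNat (λ (φ : Nat) → Nat) (succ (succ (succ zero))) (λ (σ : Nat) → λ (x : Nat) → x) (succ (succ zero))))))))))))
  ~> refl Nat (succ (succ (succ (succ (succ ((λ (τ : Nat) → zero) (succ (succ (succ (elimNat (λ (t : Nat) → Nat) (succ (succ (succ zero))) (λ (φ : Nat) → λ (σ : Nat) → σ) (succ (succ zero))))))))))))
  ~> refl Nat (succ (succ (succ (succ (succ zero)))))
type:
  Eq Nat (succ (succ (succ (succ (succ zero))))) (succ (succ (succ (succ (succ zero)))))


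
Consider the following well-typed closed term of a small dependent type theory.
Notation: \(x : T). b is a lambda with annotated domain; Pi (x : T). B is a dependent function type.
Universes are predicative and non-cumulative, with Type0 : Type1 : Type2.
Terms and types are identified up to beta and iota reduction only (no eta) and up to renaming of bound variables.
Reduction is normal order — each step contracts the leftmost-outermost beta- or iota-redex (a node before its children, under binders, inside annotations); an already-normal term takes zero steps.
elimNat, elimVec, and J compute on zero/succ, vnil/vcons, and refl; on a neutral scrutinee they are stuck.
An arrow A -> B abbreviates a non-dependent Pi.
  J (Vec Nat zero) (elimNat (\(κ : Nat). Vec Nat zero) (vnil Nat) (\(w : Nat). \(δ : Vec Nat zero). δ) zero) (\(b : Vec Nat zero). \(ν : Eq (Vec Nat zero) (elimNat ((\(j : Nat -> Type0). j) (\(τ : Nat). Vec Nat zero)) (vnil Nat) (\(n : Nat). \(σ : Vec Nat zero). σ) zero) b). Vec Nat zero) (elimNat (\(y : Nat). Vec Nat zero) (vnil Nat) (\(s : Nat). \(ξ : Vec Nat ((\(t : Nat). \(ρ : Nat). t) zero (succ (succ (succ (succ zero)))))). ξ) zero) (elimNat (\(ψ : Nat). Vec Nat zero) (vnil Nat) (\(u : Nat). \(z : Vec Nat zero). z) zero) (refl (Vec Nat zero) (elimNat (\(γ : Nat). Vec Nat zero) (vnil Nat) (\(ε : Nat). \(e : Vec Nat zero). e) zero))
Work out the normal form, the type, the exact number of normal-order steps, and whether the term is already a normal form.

normal form:
  vnil Nat
type:
  Vec Nat zero
reduction steps (normal order): 2
started in normal form: no
first redex: a J iota-redex


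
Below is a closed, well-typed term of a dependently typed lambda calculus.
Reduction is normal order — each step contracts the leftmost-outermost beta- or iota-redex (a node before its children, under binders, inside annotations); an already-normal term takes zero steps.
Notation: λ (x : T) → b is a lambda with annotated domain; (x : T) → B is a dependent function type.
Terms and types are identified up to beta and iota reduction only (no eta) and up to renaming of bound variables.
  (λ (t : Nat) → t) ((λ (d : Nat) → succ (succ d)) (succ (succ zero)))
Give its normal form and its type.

resulting normal form:
  succ (succ (succ (succ zero)))
inferred type:
  Nat
observation: the first redex contracted is a beta-redex; the normal form is reached in 2 normal-order steps.


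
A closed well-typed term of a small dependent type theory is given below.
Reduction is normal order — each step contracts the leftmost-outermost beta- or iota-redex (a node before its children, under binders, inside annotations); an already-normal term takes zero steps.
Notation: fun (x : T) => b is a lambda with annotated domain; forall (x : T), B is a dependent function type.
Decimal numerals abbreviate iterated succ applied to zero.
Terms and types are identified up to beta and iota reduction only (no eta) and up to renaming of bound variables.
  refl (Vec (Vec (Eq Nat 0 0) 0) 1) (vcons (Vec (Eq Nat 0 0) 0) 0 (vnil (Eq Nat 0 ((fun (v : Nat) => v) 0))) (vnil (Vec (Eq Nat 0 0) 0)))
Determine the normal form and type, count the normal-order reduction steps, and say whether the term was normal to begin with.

reduced normal form:
  refl (Vec (Vec (Eq Nat 0 0) 0) 1) (vcons (Vec (Eq Nat 0 0) 0) 0 (vnil (Eq Nat 0 0)) (vnil (Vec (Eq Nat 0 0) 0)))
inferred type:
  Eq (Vec (Vec (Eq Nat 0 0) 0) 1) (vcons (Vec (Eq Nat 0 0) 0) 0 (vnil (Eq Nat 0 0)) (vnil (Vec (Eq Nat 0 0) 0))) (vcons (Vec (Eq Nat 0 0) 0) 0 (vnil (Eq Nat 0 0)) (vnil (Vec (Eq Nat 0 0) 0)))
normal-order step count: 1
already normal: no
first redex: a beta-redex


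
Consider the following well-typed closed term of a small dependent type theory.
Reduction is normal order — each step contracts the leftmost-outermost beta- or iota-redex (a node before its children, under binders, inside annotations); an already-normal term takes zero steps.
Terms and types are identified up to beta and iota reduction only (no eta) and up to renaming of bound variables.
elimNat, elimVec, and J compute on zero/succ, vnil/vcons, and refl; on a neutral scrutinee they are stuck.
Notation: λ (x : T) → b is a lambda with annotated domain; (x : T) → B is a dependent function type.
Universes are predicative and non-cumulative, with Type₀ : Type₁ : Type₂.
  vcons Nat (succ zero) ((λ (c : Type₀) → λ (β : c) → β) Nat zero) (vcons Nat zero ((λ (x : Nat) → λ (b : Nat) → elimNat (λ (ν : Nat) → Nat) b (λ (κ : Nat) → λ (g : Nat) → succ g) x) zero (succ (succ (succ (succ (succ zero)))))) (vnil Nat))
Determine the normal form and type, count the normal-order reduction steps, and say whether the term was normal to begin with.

resulting normal form:
  vcons Nat (succ zero) zero (vcons Nat zero (succ (succ (succ (succ (succ zero))))) (vnil Nat))
type:
  Vec Nat (succ (succ zero))
reduction steps (normal order): 5
already normal: no
first redex: a beta-redex


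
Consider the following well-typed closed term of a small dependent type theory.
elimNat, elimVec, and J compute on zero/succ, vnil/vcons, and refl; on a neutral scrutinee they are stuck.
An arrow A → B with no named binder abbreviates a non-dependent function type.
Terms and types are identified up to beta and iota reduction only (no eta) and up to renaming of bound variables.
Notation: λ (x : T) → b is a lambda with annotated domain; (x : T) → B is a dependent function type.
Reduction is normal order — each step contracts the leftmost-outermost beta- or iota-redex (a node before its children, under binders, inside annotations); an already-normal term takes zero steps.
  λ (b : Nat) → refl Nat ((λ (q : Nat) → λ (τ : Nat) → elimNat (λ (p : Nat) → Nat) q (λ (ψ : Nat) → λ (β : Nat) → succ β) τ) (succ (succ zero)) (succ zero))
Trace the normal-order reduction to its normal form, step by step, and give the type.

normal-order reduction sequence:
  λ (b : Nat) → refl Nat ((λ (q : Nat) → λ (τ : Nat) → elimNat (λ (p : Nat) → Nat) q (λ (ψ : Nat) → λ (β : Nat) → succ β) τ) (succ (succ zero)) (succ zero))
  ~> λ (b : Nat) → refl Nat ((λ (q : Nat) → elimNat (λ (τ : Nat) → Nat) (succ (succ zero)) (λ (p : Nat) → λ (ψ : Nat) → succ ψ) q) (succ zero))
  ~> λ (b : Nat) → refl Nat (elimNat (λ (q : Nat) → Nat) (succ (succ zero)) (λ (τ : Nat) → λ (p : Nat) → succ p) (succ zero))
  ~> λ (b : Nat) → refl Nat ((λ (q : Nat) → λ (τ : Nat) → succ τ) zero (elimNat (λ (p : Nat) → Nat) (succ (succ zero)) (λ (ψ : Nat) → λ (β : Nat) → succ β) zero))
  ~> λ (b : Nat) → refl Nat ((λ (q : Nat) → succ q) (elimNat (λ (τ : Nat) → Nat) (succ (succ zero)) (λ (p : Nat) → λ (ψ : Nat) → succ ψ) zero))
  ~> λ (b : Nat) → refl Nat (succ (elimNat (λ (q : Nat) → Nat) (succ (succ zero)) (λ (τ : Nat) → λ (p : Nat) → succ p) zero))
  ~> λ (b : Nat) → refl Nat (succ (succ (succ zero)))
the term's type:
  Nat → Eq Nat (succ (succ (succ zero))) (succ (succ (succ zero)))


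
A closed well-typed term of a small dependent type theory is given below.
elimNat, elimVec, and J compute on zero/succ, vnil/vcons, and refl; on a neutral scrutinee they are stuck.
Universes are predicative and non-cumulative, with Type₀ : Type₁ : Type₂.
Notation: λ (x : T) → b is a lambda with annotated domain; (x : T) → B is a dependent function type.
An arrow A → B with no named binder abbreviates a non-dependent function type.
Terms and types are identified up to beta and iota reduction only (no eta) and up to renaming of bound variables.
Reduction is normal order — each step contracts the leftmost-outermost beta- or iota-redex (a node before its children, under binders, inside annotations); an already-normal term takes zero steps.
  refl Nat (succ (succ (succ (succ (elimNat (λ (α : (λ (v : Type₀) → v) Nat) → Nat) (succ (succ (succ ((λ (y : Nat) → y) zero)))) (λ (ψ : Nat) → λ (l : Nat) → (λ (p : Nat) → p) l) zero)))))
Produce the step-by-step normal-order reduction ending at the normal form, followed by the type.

reduction (normal order):
  refl Nat (succ (succ (succ (succ (elimNat (λ (α : (λ (v : Type₀) → v) Nat) → Nat) (succ (succ (succ ((λ (y : Nat) → y) zero)))) (λ (ψ : Nat) → λ (l : Nat) → (λ (p : Nat) → p) l) zero)))))
  ~> refl Nat (succ (succ (succ (succ (succ (succ (succ ((λ (α : Nat) → α) zero))))))))
  ~> refl Nat (succ (succ (succ (succ (succ (succ (succ zero)))))))
type:
  Eq Nat (succ (succ (succ (succ (succ (succ (succ zero))))))) (succ (succ (succ (succ (succ (succ (succ zero)))))))


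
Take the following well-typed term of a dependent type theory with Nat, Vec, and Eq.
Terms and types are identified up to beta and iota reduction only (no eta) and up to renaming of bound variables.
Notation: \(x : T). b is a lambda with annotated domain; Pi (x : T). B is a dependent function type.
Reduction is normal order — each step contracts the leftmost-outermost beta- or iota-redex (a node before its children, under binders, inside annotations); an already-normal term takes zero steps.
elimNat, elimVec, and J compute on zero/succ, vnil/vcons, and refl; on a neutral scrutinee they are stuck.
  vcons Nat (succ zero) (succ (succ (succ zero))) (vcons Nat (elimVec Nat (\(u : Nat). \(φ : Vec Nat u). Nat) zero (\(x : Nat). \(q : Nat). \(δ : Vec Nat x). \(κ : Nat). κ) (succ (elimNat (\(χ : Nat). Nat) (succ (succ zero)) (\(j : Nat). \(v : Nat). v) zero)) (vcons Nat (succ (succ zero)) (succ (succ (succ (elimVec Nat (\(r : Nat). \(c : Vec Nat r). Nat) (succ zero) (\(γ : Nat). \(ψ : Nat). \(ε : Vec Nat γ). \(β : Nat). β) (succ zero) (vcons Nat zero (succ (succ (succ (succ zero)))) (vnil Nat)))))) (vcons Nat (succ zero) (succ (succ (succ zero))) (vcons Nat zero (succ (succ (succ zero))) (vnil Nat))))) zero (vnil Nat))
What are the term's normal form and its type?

resulting normal form:
  vcons Nat (succ zero) (succ (succ (succ zero))) (vcons Nat zero zero (vnil Nat))
type:
  Vec Nat (succ (succ zero))
observation: the term reaches its normal form after 16 normal-order steps.


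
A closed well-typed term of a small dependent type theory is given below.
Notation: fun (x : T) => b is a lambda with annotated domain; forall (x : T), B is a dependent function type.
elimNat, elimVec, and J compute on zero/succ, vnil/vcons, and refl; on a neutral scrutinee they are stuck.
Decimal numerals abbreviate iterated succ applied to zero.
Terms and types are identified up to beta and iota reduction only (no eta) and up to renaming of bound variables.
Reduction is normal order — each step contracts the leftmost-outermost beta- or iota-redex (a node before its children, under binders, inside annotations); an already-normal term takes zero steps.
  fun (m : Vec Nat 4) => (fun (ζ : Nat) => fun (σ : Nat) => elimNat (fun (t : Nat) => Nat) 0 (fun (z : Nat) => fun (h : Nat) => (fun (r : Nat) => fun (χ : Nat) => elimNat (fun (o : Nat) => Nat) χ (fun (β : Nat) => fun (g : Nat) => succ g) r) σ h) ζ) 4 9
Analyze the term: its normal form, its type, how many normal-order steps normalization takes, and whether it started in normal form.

reduced normal form:
  fun (m : Vec Nat 4) => 36
type:
  forall (m : Vec Nat 4), Nat
steps to reach normal form (normal order): 135
term was already normal: no
first contracted redex: a beta-redex


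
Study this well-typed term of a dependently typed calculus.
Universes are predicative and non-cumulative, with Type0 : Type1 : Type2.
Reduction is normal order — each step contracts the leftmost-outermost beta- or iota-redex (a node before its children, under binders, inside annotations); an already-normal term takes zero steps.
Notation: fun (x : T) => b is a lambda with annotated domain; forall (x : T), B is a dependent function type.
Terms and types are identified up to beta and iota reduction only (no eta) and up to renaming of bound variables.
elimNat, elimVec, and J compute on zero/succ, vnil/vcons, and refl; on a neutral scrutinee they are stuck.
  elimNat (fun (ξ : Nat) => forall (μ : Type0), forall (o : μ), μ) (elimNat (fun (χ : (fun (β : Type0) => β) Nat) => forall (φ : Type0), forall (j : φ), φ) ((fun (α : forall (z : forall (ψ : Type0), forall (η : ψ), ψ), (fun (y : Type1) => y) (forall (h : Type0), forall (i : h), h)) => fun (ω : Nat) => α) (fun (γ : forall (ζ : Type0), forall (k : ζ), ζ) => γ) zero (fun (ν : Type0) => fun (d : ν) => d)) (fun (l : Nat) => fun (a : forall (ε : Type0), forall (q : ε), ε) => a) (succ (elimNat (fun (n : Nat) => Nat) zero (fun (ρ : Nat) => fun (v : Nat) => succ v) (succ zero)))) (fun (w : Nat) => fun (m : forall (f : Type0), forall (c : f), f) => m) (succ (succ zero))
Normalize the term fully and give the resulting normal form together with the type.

reduced normal form:
  fun (ξ : Type0) => fun (μ : ξ) => μ
inferred type:
  forall (ξ : Type0), forall (μ : ξ), ξ


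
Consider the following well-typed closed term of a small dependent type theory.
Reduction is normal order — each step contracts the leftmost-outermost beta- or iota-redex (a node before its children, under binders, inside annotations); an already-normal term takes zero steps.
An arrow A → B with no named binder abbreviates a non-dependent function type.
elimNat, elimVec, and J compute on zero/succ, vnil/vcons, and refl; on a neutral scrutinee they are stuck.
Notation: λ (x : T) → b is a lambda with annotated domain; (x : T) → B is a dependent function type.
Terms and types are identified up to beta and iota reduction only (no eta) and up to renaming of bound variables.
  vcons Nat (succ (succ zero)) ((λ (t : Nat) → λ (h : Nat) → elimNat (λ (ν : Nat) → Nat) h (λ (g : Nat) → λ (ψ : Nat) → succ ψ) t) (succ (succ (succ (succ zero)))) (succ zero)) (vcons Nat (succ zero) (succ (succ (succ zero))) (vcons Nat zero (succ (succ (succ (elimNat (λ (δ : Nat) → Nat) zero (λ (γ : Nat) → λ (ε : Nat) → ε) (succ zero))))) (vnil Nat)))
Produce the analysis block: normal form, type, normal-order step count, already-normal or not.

reduced normal form:
  vcons Nat (succ (succ zero)) (succ (succ (succ (succ (succ zero))))) (vcons Nat (succ zero) (succ (succ (succ zero))) (vcons Nat zero (succ (succ (succ zero))) (vnil Nat)))
inferred type:
  Vec Nat (succ (succ (succ zero)))
reduction steps (normal order): 19
started in normal form: no
first contracted redex: a beta-redex


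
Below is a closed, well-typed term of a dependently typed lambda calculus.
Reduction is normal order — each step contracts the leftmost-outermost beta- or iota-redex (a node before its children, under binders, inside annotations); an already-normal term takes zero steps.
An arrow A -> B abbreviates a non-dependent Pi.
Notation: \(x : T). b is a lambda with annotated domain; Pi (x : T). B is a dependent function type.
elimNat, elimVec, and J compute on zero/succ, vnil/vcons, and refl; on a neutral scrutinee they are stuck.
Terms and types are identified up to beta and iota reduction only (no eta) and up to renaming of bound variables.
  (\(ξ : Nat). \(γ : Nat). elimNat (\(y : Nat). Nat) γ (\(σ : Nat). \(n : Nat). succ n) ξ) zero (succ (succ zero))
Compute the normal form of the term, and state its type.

reduced normal form:
  succ (succ zero)
the term's type:
  Nat


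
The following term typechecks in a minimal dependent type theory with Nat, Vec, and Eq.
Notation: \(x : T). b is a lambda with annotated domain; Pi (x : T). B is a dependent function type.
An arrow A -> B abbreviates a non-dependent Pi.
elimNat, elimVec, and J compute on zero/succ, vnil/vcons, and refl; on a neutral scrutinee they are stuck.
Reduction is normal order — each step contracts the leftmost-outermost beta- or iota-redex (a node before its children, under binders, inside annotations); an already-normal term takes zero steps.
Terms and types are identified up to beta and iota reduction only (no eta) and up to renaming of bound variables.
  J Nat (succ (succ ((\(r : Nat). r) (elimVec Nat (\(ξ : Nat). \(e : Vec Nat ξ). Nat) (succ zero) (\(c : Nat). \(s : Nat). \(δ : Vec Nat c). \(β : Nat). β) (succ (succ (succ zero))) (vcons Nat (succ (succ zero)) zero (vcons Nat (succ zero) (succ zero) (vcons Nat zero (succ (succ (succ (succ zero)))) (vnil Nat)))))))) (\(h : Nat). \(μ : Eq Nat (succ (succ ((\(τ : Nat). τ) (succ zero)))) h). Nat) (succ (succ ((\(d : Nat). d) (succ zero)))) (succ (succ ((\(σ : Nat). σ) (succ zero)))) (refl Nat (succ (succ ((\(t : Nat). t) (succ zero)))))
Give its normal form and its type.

normal form:
  succ (succ (succ zero))
type:
  Nat


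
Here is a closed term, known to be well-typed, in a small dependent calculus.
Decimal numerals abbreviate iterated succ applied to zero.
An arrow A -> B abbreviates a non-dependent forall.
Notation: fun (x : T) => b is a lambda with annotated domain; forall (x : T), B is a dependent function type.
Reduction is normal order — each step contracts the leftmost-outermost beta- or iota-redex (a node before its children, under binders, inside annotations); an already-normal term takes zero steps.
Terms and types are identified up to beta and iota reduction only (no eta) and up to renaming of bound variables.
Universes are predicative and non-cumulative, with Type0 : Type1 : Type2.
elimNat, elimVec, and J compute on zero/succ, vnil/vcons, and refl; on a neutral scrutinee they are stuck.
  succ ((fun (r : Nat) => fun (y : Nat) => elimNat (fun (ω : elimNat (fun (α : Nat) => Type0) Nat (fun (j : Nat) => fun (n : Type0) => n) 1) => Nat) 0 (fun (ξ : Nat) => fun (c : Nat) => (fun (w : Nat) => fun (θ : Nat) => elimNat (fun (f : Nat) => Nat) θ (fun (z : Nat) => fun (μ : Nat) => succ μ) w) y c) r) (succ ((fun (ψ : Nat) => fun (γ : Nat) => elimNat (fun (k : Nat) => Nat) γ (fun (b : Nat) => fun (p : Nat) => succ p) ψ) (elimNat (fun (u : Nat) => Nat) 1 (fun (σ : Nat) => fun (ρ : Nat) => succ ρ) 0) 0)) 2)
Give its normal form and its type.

resulting normal form:
  5
the term's type:
  Nat
observation: reduction starts at a beta-redex, and 38 normal-order steps reach the normal form.


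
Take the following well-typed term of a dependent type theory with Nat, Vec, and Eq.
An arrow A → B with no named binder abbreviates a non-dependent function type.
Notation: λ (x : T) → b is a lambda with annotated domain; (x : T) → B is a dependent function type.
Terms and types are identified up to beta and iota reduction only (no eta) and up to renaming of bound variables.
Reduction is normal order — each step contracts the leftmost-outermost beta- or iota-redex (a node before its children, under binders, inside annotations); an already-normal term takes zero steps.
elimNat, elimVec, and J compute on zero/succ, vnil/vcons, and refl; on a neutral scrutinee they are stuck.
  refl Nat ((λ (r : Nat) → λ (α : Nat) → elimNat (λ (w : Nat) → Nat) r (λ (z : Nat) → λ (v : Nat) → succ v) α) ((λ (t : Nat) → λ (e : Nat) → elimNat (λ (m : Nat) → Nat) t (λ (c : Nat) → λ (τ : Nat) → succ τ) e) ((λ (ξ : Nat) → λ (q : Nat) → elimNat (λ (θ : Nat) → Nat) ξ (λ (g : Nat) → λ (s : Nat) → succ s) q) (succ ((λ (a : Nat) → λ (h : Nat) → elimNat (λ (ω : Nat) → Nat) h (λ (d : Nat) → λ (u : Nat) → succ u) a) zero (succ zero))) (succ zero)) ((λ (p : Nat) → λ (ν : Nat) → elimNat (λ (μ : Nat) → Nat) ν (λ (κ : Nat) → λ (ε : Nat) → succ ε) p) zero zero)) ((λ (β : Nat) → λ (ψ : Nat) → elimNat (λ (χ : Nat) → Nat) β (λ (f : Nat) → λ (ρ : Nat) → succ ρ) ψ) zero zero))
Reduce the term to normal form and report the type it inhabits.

reduced normal form:
  refl Nat (succ (succ (succ zero)))
type:
  Eq Nat (succ (succ (succ zero))) (succ (succ (succ zero)))


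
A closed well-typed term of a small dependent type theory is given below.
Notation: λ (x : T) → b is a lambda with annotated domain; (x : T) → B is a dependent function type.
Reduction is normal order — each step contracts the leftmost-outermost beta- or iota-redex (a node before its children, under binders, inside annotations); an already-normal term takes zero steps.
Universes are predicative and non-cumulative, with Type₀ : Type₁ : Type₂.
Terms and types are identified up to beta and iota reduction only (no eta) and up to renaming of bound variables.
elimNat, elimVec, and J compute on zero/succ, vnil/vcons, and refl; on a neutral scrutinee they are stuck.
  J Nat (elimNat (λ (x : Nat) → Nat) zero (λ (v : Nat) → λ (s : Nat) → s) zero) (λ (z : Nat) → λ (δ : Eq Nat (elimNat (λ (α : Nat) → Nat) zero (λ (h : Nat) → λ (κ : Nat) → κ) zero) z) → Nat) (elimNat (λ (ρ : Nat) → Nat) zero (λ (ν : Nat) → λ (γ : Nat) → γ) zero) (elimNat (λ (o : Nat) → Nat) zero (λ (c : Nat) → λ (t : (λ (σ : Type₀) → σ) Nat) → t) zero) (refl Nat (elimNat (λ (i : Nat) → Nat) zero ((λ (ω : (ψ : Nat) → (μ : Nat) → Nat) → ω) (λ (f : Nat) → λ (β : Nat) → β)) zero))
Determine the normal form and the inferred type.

resulting normal form:
  zero
inferred type:
  Nat


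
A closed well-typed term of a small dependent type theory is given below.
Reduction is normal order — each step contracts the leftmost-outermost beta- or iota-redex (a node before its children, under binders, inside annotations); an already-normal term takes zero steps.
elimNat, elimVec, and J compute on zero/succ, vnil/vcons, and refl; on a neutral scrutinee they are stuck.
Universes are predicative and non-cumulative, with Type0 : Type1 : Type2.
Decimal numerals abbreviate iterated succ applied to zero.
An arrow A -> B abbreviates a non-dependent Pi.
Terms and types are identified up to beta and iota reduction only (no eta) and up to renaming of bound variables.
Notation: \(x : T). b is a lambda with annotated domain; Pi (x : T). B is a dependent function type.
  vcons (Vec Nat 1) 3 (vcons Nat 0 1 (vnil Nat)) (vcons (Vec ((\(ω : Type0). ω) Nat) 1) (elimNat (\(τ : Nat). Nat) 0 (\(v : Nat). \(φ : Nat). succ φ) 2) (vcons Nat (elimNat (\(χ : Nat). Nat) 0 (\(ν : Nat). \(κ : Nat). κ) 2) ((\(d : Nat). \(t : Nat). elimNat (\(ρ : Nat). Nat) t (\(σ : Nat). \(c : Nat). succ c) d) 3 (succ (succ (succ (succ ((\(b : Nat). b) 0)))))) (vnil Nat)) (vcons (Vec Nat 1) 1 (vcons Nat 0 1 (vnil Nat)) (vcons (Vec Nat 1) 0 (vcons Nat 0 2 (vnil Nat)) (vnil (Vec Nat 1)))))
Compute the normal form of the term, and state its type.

reduced normal form:
  vcons (Vec Nat 1) 3 (vcons Nat 0 1 (vnil Nat)) (vcons (Vec Nat 1) 2 (vcons Nat 0 7 (vnil Nat)) (vcons (Vec Nat 1) 1 (vcons Nat 0 1 (vnil Nat)) (vcons (Vec Nat 1) 0 (vcons Nat 0 2 (vnil Nat)) (vnil (Vec Nat 1)))))
inferred type:
  Vec (Vec Nat 1) 4
observation: the term reaches its normal form after 28 normal-order steps.


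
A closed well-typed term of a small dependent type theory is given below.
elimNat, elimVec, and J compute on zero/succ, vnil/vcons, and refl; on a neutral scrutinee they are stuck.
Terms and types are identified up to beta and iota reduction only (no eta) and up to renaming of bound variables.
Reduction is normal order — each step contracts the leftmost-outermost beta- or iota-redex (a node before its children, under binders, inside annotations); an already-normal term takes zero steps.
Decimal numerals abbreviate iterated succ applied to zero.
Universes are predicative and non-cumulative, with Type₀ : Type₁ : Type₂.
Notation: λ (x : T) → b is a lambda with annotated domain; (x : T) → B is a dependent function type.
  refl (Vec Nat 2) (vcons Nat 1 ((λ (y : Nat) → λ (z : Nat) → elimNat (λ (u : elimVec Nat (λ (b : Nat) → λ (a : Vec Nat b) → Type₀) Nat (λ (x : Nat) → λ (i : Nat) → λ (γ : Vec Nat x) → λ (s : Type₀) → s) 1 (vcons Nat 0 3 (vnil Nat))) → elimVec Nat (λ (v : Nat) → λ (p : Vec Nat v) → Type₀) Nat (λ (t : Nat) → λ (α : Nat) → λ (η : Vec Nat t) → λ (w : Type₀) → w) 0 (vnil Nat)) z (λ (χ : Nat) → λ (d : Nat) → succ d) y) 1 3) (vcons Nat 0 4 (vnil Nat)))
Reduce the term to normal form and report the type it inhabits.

reduced normal form:
  refl (Vec Nat 2) (vcons Nat 1 4 (vcons Nat 0 4 (vnil Nat)))
the term's type:
  Eq (Vec Nat 2) (vcons Nat 1 4 (vcons Nat 0 4 (vnil Nat))) (vcons Nat 1 4 (vcons Nat 0 4 (vnil Nat)))
observation: 6 normal-order steps normalize the term, beginning with a beta-redex.


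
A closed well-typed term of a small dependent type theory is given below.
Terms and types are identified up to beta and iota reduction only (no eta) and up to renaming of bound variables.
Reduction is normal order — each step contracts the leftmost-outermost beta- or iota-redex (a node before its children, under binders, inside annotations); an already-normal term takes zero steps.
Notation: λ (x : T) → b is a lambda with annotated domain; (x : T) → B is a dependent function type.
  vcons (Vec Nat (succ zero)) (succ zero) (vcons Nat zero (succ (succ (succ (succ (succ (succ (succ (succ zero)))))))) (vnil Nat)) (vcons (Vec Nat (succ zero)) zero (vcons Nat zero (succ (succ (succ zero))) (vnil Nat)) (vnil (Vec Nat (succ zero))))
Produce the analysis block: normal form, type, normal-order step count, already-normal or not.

reduced normal form:
  vcons (Vec Nat (succ zero)) (succ zero) (vcons Nat zero (succ (succ (succ (succ (succ (succ (succ (succ zero)))))))) (vnil Nat)) (vcons (Vec Nat (succ zero)) zero (vcons Nat zero (succ (succ (succ zero))) (vnil Nat)) (vnil (Vec Nat (succ zero))))
the term's type:
  Vec (Vec Nat (succ zero)) (succ (succ zero))
steps to reach normal form (normal order): 0
started in normal form: yes


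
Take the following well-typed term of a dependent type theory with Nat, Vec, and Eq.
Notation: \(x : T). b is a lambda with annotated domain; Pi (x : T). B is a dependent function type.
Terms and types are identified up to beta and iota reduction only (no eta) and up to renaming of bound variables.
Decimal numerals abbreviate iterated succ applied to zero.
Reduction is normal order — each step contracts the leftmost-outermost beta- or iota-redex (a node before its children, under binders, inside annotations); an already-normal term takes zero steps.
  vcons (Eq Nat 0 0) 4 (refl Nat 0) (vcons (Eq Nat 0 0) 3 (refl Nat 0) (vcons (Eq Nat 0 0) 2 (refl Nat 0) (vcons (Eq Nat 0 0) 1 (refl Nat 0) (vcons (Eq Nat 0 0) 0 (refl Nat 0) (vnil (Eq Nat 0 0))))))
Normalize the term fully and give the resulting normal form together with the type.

resulting normal form:
  vcons (Eq Nat 0 0) 4 (refl Nat 0) (vcons (Eq Nat 0 0) 3 (refl Nat 0) (vcons (Eq Nat 0 0) 2 (refl Nat 0) (vcons (Eq Nat 0 0) 1 (refl Nat 0) (vcons (Eq Nat 0 0) 0 (refl Nat 0) (vnil (Eq Nat 0 0))))))
type:
  Vec (Eq Nat 0 0) 5
observation: no redex remains anywhere in the term; it is its own normal form.


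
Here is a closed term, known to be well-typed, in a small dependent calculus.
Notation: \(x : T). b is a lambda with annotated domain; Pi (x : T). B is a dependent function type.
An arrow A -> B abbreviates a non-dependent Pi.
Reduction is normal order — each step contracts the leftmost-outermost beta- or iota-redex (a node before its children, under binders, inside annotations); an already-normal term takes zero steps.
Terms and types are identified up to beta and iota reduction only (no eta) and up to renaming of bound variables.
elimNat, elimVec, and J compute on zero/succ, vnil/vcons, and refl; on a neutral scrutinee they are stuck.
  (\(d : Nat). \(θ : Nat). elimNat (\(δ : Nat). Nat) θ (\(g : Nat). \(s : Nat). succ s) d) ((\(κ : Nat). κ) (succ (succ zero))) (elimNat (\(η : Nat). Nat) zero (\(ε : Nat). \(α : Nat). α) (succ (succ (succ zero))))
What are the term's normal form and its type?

reduced normal form:
  succ (succ zero)
the term's type:
  Nat


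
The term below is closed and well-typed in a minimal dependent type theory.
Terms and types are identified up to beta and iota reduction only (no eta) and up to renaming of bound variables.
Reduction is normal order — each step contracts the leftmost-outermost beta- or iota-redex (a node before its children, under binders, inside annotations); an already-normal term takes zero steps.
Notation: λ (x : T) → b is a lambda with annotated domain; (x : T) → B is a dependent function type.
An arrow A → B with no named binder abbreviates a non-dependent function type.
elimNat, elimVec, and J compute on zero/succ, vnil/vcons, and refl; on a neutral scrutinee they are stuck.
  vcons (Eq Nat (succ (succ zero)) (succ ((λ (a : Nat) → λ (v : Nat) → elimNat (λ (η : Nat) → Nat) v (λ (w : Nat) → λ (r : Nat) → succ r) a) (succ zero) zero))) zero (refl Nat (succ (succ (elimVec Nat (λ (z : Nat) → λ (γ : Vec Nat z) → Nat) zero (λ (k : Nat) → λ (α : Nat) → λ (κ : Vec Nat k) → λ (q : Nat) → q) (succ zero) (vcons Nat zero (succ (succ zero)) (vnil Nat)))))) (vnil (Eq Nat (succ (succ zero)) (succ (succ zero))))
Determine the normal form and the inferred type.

reduced normal form:
  vcons (Eq Nat (succ (succ zero)) (succ (succ zero))) zero (refl Nat (succ (succ zero))) (vnil (Eq Nat (succ (succ zero)) (succ (succ zero))))
the term's type:
  Vec (Eq Nat (succ (succ zero)) (succ (succ zero))) (succ zero)


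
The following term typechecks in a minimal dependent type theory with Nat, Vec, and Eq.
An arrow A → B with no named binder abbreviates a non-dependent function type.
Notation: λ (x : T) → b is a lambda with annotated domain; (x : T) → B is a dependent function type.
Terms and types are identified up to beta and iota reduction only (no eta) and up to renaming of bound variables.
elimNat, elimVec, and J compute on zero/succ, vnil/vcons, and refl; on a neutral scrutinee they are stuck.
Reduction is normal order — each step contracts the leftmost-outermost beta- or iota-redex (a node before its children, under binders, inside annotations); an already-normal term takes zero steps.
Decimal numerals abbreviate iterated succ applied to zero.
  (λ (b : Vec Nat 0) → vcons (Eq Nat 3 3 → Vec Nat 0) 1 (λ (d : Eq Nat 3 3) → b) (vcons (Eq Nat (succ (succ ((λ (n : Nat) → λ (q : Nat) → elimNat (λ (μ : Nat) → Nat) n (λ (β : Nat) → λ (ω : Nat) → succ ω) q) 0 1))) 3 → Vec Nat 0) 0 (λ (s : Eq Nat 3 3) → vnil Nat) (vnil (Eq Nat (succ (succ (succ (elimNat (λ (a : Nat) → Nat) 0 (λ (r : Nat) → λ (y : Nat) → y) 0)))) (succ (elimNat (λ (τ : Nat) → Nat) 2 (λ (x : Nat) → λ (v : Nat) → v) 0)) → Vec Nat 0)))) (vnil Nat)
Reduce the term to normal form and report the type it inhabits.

resulting normal form:
  vcons (Eq Nat 3 3 → Vec Nat 0) 1 (λ (b : Eq Nat 3 3) → vnil Nat) (vcons (Eq Nat 3 3 → Vec Nat 0) 0 (λ (d : Eq Nat 3 3) → vnil Nat) (vnil (Eq Nat 3 3 → Vec Nat 0)))
inferred type:
  Vec (Eq Nat 3 3 → Vec Nat 0) 2
observation: 9 normal-order steps normalize the term, beginning with a beta-redex.


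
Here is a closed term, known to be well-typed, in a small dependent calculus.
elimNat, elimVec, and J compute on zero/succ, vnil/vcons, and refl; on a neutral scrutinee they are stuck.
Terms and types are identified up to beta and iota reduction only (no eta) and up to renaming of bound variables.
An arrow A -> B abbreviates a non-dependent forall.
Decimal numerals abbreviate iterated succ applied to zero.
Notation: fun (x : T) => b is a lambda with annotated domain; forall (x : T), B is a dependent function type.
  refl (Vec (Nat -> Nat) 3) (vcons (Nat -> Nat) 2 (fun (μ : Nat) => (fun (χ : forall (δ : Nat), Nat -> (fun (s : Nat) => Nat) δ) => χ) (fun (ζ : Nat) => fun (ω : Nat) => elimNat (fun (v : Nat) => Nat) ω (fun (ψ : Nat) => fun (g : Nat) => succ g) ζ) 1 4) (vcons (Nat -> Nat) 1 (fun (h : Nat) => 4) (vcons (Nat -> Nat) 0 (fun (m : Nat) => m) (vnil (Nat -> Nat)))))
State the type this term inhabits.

inferred type:
  Eq (Vec (Nat -> Nat) 3) (vcons (Nat -> Nat) 2 (fun (μ : Nat) => 5) (vcons (Nat -> Nat) 1 (fun (χ : Nat) => 4) (vcons (Nat -> Nat) 0 (fun (δ : Nat) => δ) (vnil (Nat -> Nat))))) (vcons (Nat -> Nat) 2 (fun (s : Nat) => 5) (vcons (Nat -> Nat) 1 (fun (ζ : Nat) => 4) (vcons (Nat -> Nat) 0 (fun (ω : Nat) => ω) (vnil (Nat -> Nat)))))
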